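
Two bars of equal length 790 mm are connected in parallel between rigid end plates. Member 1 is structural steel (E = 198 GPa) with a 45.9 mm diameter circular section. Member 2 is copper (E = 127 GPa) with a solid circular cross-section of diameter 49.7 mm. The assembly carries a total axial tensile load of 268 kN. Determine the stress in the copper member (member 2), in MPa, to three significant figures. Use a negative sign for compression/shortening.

59.3 MPa

A_1 = 1655 mm².
A_2 = 1940 mm².
Equal strain + equilibrium ⇒ each member carries load in proportion to AE: A₁E₁ = 327600000 N, A₂E₂ = 246400000 N, ΣAE = 574000000 N.
σ₂ = P·E₂/ΣAE = 268000·127000/574000000 = 59.3 MPa.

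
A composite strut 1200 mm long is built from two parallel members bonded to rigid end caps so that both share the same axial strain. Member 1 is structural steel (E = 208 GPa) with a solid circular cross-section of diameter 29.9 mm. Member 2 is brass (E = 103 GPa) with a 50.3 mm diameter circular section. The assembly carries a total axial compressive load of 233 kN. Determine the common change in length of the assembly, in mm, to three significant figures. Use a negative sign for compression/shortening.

-0.797 mm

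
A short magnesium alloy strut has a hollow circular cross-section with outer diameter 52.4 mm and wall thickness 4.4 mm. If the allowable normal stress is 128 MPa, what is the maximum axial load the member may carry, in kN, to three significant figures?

A = 663.5 mm².
P_max = σ_allow · A = 128 · 663.5 = 84930 N = 84.93 kN.

84.9 kN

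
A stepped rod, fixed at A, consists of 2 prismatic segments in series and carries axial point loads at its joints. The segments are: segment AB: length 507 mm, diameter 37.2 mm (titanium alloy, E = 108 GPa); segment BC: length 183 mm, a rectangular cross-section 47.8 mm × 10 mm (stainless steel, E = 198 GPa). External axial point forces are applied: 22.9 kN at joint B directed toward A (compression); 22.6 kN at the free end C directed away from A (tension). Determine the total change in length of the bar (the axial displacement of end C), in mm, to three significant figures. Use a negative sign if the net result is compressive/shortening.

Internal axial forces (sectioning from the free end, tension +): N_BC = 22.6 kN, N_AB = -0.3 kN.
A_AB = 1087 mm².
A_BC = 478 mm².
δ_AB = -300·507/(1087·108000) = -0.001296 mm
δ_BC = 22600·183/(478·198000) = 0.0437 mm
δ = Σδ_i = 0.0424 mm.

0.0424 mm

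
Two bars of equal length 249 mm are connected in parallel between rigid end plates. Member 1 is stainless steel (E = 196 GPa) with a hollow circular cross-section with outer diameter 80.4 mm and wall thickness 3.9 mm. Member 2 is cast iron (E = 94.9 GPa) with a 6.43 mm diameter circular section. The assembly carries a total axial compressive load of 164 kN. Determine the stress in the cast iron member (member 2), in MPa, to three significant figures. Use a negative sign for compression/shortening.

-83.3 MPa

A_1 = 937.3 mm².
A_2 = 32.47 mm².
Equal strain + equilibrium ⇒ each member carries load in proportion to AE: A₁E₁ = 183700000 N, A₂E₂ = 3082000 N, ΣAE = 186800000 N.
σ₂ = P·E₂/ΣAE = -164000·94900/186800000 = -83.32 MPa.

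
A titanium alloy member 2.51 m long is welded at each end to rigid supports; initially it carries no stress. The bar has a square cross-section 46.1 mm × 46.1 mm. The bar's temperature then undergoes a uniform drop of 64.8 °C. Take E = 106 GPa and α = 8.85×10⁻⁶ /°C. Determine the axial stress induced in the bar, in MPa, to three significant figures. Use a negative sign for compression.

60.8 MPa

Free thermal expansion αLΔT = 8.85e-6 · 2510 · -64.8 = -1.439 mm.
The walls impose strain ε = −(-1.439)/2510 = 5.7348e-04; σ = Eε = 106000 · 5.7348e-04 = 60.79 MPa.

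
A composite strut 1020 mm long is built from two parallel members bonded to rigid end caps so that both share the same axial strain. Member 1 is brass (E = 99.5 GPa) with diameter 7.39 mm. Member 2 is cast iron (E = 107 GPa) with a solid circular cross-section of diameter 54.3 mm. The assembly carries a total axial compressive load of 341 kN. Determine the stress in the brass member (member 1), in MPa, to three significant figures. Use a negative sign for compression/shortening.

-135 MPa

A_1 = 42.89 mm².
A_2 = 2316 mm².
Equal strain + equilibrium ⇒ each member carries load in proportion to AE: A₁E₁ = 4268000 N, A₂E₂ = 247800000 N, ΣAE = 252100000 N.
σ₁ = P·E₁/ΣAE = -341000·99500/252100000 = -134.6 MPa.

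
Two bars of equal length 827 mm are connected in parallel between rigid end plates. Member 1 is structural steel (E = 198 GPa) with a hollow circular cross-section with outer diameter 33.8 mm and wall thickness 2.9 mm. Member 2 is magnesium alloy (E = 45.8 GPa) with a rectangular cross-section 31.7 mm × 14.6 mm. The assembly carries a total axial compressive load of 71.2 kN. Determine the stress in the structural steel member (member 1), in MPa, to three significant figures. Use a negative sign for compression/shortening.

-183 MPa

A_1 = 281.5 mm².
A_2 = 462.8 mm².
Equal strain + equilibrium ⇒ each member carries load in proportion to AE: A₁E₁ = 55740000 N, A₂E₂ = 21200000 N, ΣAE = 76940000 N.
σ₁ = P·E₁/ΣAE = -71200·198000/76940000 = -183.2 MPa.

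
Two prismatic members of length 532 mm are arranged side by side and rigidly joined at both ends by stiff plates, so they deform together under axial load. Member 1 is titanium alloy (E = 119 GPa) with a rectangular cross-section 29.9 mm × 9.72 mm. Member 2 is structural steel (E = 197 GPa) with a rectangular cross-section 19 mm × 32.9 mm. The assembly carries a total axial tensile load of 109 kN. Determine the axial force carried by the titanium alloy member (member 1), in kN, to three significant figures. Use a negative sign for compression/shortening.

A_1 = 290.6 mm².
A_2 = 625.1 mm².
Equal strain + equilibrium ⇒ each member carries load in proportion to AE: A₁E₁ = 34580000 N, A₂E₂ = 123100000 N, ΣAE = 157700000 N.
F₁ = P·A₁E₁/ΣAE = 109000·34580000/157700000 = 23900 N.

23.9 kN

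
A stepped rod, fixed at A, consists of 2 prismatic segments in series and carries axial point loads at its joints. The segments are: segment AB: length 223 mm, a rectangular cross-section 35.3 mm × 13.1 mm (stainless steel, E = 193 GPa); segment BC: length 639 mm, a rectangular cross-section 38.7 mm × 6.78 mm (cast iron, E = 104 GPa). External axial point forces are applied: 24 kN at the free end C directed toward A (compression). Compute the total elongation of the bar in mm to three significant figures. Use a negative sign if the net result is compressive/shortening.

Internal axial forces (sectioning from the free end, tension +): N_BC = -24 kN, N_AB = -24 kN.
A_AB = 462.4 mm².
A_BC = 262.4 mm².
δ_AB = -24000·223/(462.4·193000) = -0.05997 mm
δ_BC = -24000·639/(262.4·104000) = -0.562 mm
δ = Σδ_i = -0.622 mm.

-0.622 mm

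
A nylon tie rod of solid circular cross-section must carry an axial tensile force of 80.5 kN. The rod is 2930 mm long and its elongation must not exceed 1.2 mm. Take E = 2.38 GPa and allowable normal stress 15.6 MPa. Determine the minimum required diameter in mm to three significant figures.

Required area A ≥ P/σ_allow = 80500/15.6 = 5160 mm².
For a solid circular section, d ≥ √(4A/π) = 81.06 mm.
Elongation limit: A ≥ PL/(Eδ_allow) = 80500·2930/(2380·1.2) = 82590 mm² ⇒ d ≥ 324.3 mm.
The elongation limit governs.

324 mm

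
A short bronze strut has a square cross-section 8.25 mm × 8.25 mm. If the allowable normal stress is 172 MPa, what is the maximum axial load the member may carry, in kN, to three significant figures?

A = 68.06 mm².
P_max = σ_allow · A = 172 · 68.06 = 11710 N = 11.71 kN.

11.7 kN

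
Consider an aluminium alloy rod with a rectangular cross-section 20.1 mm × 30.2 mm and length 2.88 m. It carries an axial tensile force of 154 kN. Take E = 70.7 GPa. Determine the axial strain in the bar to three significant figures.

A = 607 mm².
σ = N/A = 253.7 MPa; ε = σ/E = 253.7/70700 = 3.588e-03.

0.00359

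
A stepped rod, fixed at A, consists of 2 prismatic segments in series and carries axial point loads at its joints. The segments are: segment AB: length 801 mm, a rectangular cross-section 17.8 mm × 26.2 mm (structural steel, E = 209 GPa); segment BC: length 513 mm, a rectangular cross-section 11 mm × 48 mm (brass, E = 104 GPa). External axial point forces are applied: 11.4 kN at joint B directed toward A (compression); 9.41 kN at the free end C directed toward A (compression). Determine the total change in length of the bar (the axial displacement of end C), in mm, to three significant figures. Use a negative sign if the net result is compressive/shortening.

-0.259 mm

Internal axial forces (sectioning from the free end, tension +): N_BC = -9.41 kN, N_AB = -20.81 kN.
A_AB = 466.4 mm².
A_BC = 528 mm².
δ_AB = -20810·801/(466.4·209000) = -0.171 mm
δ_BC = -9410·513/(528·104000) = -0.08791 mm
δ = Σδ_i = -0.2589 mm.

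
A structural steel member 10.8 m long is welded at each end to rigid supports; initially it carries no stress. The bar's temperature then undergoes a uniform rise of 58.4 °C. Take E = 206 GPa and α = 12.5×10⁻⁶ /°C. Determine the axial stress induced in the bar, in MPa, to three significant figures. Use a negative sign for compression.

-150 MPa

Free thermal expansion αLΔT = 12.5e-6 · 10800 · 58.4 = 7.884 mm.
The walls impose strain ε = −(7.884)/10800 = -7.3000e-04; σ = Eε = 206000 · -7.3000e-04 = -150.4 MPa.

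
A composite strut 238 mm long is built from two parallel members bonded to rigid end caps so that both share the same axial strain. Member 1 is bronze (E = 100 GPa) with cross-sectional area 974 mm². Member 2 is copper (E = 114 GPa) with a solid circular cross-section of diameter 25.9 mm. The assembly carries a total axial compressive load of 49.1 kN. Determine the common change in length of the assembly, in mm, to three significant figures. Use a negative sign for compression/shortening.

A_2 = 526.9 mm².
Equal strain + equilibrium ⇒ each member carries load in proportion to AE: A₁E₁ = 97400000 N, A₂E₂ = 60060000 N, ΣAE = 157500000 N.
δ = PL/ΣAE = -49100·238/157500000 = -0.07421 mm.

-0.0742 mm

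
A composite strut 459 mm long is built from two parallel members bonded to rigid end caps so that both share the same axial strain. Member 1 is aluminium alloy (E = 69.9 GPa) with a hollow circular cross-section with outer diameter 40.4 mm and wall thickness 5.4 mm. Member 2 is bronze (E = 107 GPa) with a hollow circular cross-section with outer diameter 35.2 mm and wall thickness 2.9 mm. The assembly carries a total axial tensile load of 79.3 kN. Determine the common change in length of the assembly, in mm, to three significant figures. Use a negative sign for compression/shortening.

0.499 mm

A_1 = 593.8 mm².
A_2 = 294.3 mm².
Equal strain + equilibrium ⇒ each member carries load in proportion to AE: A₁E₁ = 41500000 N, A₂E₂ = 31490000 N, ΣAE = 72990000 N.
δ = PL/ΣAE = 79300·459/72990000 = 0.4987 mm.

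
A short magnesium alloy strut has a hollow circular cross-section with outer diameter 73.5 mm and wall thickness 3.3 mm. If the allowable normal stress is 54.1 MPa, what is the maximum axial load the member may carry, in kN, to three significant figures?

A = 727.8 mm².
P_max = σ_allow · A = 54.1 · 727.8 = 39370 N = 39.37 kN.

39.4 kN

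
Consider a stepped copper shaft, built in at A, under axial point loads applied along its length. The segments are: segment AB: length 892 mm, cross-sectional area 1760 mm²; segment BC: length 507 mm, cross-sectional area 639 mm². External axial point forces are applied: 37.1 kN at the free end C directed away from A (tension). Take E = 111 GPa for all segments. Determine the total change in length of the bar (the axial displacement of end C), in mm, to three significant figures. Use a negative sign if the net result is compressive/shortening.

0.435 mm

Internal axial forces (sectioning from the free end, tension +): N_BC = 37.1 kN, N_AB = 37.1 kN.
δ_AB = 37100·892/(1760·111000) = 0.1694 mm
δ_BC = 37100·507/(639·111000) = 0.2652 mm
δ = Σδ_i = 0.4346 mm.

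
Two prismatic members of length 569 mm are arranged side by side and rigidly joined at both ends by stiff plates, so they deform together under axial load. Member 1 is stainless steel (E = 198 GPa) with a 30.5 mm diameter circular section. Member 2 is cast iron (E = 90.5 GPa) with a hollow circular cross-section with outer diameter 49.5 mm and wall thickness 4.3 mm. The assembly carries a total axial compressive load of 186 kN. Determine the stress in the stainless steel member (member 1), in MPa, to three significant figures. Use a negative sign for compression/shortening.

-184 MPa

A_1 = 730.6 mm².
A_2 = 610.6 mm².
Equal strain + equilibrium ⇒ each member carries load in proportion to AE: A₁E₁ = 144700000 N, A₂E₂ = 55260000 N, ΣAE = 199900000 N.
σ₁ = P·E₁/ΣAE = -186000·198000/199900000 = -184.2 MPa.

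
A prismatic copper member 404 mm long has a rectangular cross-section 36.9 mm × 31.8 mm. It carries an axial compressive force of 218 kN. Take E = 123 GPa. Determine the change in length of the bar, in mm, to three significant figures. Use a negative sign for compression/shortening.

A = 1173 mm².
δ_mech = NL/(AE) = -218000·404/(1173·123000) = -0.6102 mm.

-0.610 mm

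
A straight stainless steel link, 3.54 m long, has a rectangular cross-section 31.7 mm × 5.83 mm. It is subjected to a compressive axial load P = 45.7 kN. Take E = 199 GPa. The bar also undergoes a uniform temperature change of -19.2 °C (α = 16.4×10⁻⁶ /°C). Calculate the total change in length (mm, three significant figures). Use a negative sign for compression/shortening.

A = 184.8 mm².
δ_mech = NL/(AE) = -45700·3540/(184.8·199000) = -4.399 mm.
δ_thermal = αLΔT = 16.4e-6·3540·-19.2 = -1.115 mm.
δ = δ_mech + δ_thermal = -5.514 mm.

-5.51 mm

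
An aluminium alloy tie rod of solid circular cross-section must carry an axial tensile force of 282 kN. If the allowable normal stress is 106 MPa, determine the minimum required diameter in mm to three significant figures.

Required area A ≥ P/σ_allow = 282000/106 = 2660 mm².
For a solid circular section, d ≥ √(4A/π) = 58.2 mm.

58.2 mm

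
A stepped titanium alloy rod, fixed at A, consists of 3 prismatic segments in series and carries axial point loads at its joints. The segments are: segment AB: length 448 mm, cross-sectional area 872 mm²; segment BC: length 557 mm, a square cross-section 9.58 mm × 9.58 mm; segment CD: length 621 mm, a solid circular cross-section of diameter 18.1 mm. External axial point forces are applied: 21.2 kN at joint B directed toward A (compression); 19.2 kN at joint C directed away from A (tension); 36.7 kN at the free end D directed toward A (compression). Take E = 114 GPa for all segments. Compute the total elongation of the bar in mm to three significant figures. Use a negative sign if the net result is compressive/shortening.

-1.88 mm

Internal axial forces (sectioning from the free end, tension +): N_CD = -36.7 kN, N_BC = -17.5 kN, N_AB = -38.7 kN.
A_BC = 91.78 mm².
A_CD = 257.3 mm².
δ_AB = -38700·448/(872·114000) = -0.1744 mm
δ_BC = -17500·557/(91.78·114000) = -0.9317 mm
δ_CD = -36700·621/(257.3·114000) = -0.777 mm
δ = Σδ_i = -1.883 mm.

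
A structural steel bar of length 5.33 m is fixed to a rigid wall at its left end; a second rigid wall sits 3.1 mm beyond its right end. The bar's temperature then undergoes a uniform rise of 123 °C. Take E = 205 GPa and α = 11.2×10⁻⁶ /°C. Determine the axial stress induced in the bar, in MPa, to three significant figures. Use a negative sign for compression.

-163 MPa

Free thermal expansion αLΔT = 11.2e-6 · 5330 · 123 = 7.343 mm.
The walls engage after the gap closes; constrained expansion = 7.343 − 3.1 = 4.243 mm.
The walls impose strain ε = −(4.243)/5330 = -7.9599e-04; σ = Eε = 205000 · -7.9599e-04 = -163.2 MPa.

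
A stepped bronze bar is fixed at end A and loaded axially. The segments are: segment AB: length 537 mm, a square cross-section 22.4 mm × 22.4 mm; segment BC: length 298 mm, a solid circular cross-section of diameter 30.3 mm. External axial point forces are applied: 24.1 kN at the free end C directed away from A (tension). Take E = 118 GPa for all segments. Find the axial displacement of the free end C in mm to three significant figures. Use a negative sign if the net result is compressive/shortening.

0.303 mm

Internal axial forces (sectioning from the free end, tension +): N_BC = 24.1 kN, N_AB = 24.1 kN.
A_AB = 501.8 mm².
A_BC = 721.1 mm².
δ_AB = 24100·537/(501.8·118000) = 0.2186 mm
δ_BC = 24100·298/(721.1·118000) = 0.08441 mm
δ = Σδ_i = 0.303 mm.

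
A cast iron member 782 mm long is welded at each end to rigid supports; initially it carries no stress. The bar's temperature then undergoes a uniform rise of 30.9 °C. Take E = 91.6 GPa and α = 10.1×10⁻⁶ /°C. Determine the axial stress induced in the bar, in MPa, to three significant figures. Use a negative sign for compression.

-28.6 MPa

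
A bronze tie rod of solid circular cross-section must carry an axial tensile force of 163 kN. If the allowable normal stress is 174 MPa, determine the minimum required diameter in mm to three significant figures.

34.5 mm

Required area A ≥ P/σ_allow = 163000/174 = 936.8 mm².
For a solid circular section, d ≥ √(4A/π) = 34.54 mm.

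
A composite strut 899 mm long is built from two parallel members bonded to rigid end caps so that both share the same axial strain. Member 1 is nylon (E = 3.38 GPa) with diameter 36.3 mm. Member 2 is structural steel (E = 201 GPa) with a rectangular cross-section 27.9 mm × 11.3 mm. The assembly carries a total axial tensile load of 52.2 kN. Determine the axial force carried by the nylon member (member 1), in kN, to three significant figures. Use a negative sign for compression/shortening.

2.73 kN

A_1 = 1035 mm².
A_2 = 315.3 mm².
Equal strain + equilibrium ⇒ each member carries load in proportion to AE: A₁E₁ = 3498000 N, A₂E₂ = 63370000 N, ΣAE = 66870000 N.
F₁ = P·A₁E₁/ΣAE = 52200·3498000/66870000 = 2731 N.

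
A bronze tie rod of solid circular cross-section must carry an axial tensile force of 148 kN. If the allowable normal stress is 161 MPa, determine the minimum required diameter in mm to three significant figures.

Required area A ≥ P/σ_allow = 148000/161 = 919.3 mm².
For a solid circular section, d ≥ √(4A/π) = 34.21 mm.

34.2 mm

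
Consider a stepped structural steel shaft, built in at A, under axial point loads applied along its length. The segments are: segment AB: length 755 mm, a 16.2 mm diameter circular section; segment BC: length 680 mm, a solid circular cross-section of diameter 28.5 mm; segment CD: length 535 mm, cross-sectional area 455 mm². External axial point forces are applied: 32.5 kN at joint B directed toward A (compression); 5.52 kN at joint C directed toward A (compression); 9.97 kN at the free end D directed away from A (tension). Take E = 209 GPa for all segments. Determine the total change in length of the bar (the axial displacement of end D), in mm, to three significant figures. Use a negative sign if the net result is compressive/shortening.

Internal axial forces (sectioning from the free end, tension +): N_CD = 9.97 kN, N_BC = 4.45 kN, N_AB = -28.05 kN.
A_AB = 206.1 mm².
A_BC = 637.9 mm².
δ_AB = -28050·755/(206.1·209000) = -0.4916 mm
δ_BC = 4450·680/(637.9·209000) = 0.0227 mm
δ_CD = 9970·535/(455·209000) = 0.05609 mm
δ = Σδ_i = -0.4128 mm.

-0.413 mm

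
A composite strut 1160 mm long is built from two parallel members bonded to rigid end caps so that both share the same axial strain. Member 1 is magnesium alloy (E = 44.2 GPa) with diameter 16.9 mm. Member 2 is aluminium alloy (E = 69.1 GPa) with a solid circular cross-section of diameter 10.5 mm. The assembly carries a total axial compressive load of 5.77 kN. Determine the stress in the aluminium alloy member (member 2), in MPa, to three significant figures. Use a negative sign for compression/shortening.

-25.1 MPa

A_1 = 224.3 mm².
A_2 = 86.59 mm².
Equal strain + equilibrium ⇒ each member carries load in proportion to AE: A₁E₁ = 9915000 N, A₂E₂ = 5983000 N, ΣAE = 15900000 N.
σ₂ = P·E₂/ΣAE = -5770·69100/15900000 = -25.08 MPa.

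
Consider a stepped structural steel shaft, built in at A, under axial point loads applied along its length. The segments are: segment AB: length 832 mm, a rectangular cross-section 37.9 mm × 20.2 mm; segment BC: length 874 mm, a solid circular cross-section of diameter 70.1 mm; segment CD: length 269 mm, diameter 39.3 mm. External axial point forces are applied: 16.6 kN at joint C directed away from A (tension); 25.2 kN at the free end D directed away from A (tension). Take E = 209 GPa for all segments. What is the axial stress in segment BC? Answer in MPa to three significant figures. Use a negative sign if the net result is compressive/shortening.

10.8 MPa

Internal axial forces (sectioning from the free end, tension +): N_CD = 25.2 kN, N_BC = 41.8 kN, N_AB = 41.8 kN.
A_BC = 3859 mm².
σ_BC = N_BC/A_BC = 41800/3859 = 10.83 MPa.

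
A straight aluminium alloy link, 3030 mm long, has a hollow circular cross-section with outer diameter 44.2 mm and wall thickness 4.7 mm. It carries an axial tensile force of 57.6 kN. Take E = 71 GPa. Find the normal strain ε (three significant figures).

0.00139

A = 583.2 mm².
σ = N/A = 98.76 MPa; ε = σ/E = 98.76/71000 = 1.391e-03.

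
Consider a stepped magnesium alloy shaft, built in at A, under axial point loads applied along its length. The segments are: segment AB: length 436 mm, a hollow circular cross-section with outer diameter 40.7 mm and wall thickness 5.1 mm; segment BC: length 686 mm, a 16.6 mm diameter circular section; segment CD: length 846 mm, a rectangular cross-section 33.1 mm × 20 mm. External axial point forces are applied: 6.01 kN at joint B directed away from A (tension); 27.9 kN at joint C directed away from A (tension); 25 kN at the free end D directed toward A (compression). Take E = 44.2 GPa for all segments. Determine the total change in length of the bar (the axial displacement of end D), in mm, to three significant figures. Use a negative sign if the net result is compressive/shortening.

-0.361 mm

Internal axial forces (sectioning from the free end, tension +): N_CD = -25 kN, N_BC = 2.9 kN, N_AB = 8.91 kN.
A_AB = 570.4 mm².
A_BC = 216.4 mm².
A_CD = 662 mm².
δ_AB = 8910·436/(570.4·44200) = 0.1541 mm
δ_BC = 2900·686/(216.4·44200) = 0.208 mm
δ_CD = -25000·846/(662·44200) = -0.7228 mm
δ = Σδ_i = -0.3608 mm.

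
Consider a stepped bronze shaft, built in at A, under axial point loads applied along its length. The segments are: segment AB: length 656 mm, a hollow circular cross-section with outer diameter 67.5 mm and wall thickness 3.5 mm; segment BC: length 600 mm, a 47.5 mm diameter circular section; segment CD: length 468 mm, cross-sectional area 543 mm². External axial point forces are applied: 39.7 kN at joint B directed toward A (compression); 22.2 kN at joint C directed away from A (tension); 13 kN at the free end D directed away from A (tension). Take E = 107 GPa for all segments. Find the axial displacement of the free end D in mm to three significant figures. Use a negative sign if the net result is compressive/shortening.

0.177 mm

Internal axial forces (sectioning from the free end, tension +): N_CD = 13 kN, N_BC = 35.2 kN, N_AB = -4.5 kN.
A_AB = 703.7 mm².
A_BC = 1772 mm².
δ_AB = -4500·656/(703.7·107000) = -0.0392 mm
δ_BC = 35200·600/(1772·107000) = 0.1114 mm
δ_CD = 13000·468/(543·107000) = 0.1047 mm
δ = Σδ_i = 0.1769 mm.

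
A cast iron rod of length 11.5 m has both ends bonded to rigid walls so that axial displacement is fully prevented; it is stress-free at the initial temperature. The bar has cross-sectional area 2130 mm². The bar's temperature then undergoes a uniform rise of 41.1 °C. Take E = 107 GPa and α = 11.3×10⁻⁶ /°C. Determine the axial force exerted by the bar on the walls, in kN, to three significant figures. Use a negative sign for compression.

-106 kN

Free thermal expansion αLΔT = 11.3e-6 · 11500 · 41.1 = 5.341 mm.
The walls impose strain ε = −(5.341)/11500 = -4.6443e-04; σ = Eε = 107000 · -4.6443e-04 = -49.69 MPa.
Wall reaction R = σ·A = -49.69·2130 = -105800 N = -105.8 kN.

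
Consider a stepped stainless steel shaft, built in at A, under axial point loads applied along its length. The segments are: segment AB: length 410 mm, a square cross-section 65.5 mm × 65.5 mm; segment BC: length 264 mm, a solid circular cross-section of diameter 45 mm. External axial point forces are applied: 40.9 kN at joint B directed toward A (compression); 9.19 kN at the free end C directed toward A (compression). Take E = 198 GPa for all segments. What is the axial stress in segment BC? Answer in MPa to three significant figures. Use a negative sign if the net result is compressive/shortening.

-5.78 MPa

Internal axial forces (sectioning from the free end, tension +): N_BC = -9.19 kN, N_AB = -50.09 kN.
A_BC = 1590 mm².
σ_BC = N_BC/A_BC = -9190/1590 = -5.778 MPa.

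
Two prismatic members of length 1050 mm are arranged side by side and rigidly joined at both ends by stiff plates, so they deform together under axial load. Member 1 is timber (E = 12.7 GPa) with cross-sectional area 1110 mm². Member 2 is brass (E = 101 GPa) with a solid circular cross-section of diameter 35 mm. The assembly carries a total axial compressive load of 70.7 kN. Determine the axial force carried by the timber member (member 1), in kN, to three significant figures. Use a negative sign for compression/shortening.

-8.96 kN

A_2 = 962.1 mm².
Equal strain + equilibrium ⇒ each member carries load in proportion to AE: A₁E₁ = 14100000 N, A₂E₂ = 97170000 N, ΣAE = 111300000 N.
F₁ = P·A₁E₁/ΣAE = -70700·14100000/111300000 = -8957 N.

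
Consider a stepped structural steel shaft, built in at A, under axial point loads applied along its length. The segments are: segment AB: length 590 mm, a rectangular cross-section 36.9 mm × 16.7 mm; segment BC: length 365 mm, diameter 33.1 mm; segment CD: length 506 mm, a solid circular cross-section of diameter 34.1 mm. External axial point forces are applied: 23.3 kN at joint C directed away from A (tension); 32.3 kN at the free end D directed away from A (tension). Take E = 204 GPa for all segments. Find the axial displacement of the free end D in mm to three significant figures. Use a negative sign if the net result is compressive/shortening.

0.464 mm

Internal axial forces (sectioning from the free end, tension +): N_CD = 32.3 kN, N_BC = 55.6 kN, N_AB = 55.6 kN.
A_AB = 616.2 mm².
A_BC = 860.5 mm².
A_CD = 913.3 mm².
δ_AB = 55600·590/(616.2·204000) = 0.2609 mm
δ_BC = 55600·365/(860.5·204000) = 0.1156 mm
δ_CD = 32300·506/(913.3·204000) = 0.08773 mm
δ = Σδ_i = 0.4643 mm.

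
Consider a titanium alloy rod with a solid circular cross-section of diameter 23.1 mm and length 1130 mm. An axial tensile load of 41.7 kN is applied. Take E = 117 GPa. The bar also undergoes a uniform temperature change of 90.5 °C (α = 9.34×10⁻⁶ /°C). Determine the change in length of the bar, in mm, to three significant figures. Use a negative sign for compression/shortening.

A = 419.1 mm².
δ_mech = NL/(AE) = 41700·1130/(419.1·117000) = 0.961 mm.
δ_thermal = αLΔT = 9.34e-6·1130·90.5 = 0.9552 mm.
δ = δ_mech + δ_thermal = 1.916 mm.

1.92 mm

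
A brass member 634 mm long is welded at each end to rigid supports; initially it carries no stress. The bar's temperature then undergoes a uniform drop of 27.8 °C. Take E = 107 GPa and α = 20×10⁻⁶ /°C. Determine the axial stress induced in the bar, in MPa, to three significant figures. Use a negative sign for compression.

59.5 MPa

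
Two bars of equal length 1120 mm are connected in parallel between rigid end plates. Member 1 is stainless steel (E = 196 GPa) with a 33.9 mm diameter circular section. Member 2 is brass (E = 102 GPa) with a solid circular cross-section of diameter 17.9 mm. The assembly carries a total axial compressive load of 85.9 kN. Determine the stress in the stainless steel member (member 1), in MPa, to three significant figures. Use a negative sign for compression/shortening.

-83.1 MPa

A_1 = 902.6 mm².
A_2 = 251.6 mm².
Equal strain + equilibrium ⇒ each member carries load in proportion to AE: A₁E₁ = 176900000 N, A₂E₂ = 25670000 N, ΣAE = 202600000 N.
σ₁ = P·E₁/ΣAE = -85900·196000/202600000 = -83.11 MPa.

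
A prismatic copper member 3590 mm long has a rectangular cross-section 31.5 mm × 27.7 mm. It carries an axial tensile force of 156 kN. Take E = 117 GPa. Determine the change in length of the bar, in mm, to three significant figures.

5.49 mm

A = 872.5 mm².
δ_mech = NL/(AE) = 156000·3590/(872.5·117000) = 5.486 mm.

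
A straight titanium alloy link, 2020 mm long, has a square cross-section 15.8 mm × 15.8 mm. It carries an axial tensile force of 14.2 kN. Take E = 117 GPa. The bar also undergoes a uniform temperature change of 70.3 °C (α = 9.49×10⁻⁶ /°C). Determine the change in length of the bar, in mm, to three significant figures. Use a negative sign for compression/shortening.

A = 249.6 mm².
δ_mech = NL/(AE) = 14200·2020/(249.6·117000) = 0.9821 mm.
δ_thermal = αLΔT = 9.49e-6·2020·70.3 = 1.348 mm.
δ = δ_mech + δ_thermal = 2.33 mm.

2.33 mm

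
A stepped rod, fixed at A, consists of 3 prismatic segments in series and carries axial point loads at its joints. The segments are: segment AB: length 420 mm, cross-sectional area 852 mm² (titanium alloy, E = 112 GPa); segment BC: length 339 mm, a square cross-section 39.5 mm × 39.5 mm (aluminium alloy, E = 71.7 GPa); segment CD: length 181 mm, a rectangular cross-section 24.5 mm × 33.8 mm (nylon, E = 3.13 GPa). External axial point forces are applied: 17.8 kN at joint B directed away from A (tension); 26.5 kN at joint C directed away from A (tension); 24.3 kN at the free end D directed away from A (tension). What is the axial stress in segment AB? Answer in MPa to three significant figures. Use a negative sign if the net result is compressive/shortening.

Internal axial forces (sectioning from the free end, tension +): N_CD = 24.3 kN, N_BC = 50.8 kN, N_AB = 68.6 kN.
σ_AB = N_AB/A_AB = 68600/852 = 80.52 MPa.

80.5 MPa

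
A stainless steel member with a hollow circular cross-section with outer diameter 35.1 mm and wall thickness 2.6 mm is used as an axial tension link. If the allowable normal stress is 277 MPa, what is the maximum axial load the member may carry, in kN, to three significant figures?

73.5 kN

A = 265.5 mm².
P_max = σ_allow · A = 277 · 265.5 = 73530 N = 73.53 kN.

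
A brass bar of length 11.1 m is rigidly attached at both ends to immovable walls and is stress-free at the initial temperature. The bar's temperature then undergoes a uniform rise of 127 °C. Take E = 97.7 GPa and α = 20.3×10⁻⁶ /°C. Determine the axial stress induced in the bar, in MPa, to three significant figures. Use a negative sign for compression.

-252 MPa

Free thermal expansion αLΔT = 20.3e-6 · 11100 · 127 = 28.62 mm.
The walls impose strain ε = −(28.62)/11100 = -2.5781e-03; σ = Eε = 97700 · -2.5781e-03 = -251.9 MPa.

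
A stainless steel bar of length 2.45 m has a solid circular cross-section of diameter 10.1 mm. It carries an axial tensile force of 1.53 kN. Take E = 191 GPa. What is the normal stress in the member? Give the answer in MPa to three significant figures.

19.1 MPa

A = 80.12 mm².
σ = N/A = 1530/80.12 = 19.1 MPa.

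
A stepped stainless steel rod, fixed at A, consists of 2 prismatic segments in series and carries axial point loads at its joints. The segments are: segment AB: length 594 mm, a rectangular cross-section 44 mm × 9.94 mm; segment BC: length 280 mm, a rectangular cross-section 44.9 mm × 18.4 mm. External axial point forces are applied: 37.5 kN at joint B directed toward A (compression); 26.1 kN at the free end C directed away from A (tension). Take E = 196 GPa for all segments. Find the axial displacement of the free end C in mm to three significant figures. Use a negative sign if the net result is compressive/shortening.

Internal axial forces (sectioning from the free end, tension +): N_BC = 26.1 kN, N_AB = -11.4 kN.
A_AB = 437.4 mm².
A_BC = 826.2 mm².
δ_AB = -11400·594/(437.4·196000) = -0.07899 mm
δ_BC = 26100·280/(826.2·196000) = 0.04513 mm
δ = Σδ_i = -0.03386 mm.

-0.0339 mm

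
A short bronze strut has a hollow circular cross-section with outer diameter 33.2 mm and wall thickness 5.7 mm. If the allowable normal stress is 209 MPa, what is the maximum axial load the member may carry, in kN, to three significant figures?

A = 492.4 mm².
P_max = σ_allow · A = 209 · 492.4 = 102900 N = 102.9 kN.

103 kN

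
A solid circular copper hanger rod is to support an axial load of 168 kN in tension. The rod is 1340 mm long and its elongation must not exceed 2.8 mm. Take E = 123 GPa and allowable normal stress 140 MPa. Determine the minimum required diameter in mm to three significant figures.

39.1 mm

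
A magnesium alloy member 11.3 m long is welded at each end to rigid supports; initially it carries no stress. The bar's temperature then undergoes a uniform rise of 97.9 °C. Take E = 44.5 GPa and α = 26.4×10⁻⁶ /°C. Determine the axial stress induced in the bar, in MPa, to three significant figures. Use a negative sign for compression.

-115 MPa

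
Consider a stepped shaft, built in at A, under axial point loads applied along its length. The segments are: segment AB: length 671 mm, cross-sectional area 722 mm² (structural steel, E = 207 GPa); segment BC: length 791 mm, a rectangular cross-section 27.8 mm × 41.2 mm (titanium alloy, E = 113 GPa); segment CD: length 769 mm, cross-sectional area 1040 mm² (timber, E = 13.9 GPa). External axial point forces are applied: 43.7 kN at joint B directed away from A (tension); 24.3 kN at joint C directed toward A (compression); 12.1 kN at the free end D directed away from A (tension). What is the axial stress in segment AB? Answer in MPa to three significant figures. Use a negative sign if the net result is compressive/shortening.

43.6 MPa

Internal axial forces (sectioning from the free end, tension +): N_CD = 12.1 kN, N_BC = -12.2 kN, N_AB = 31.5 kN.
σ_AB = N_AB/A_AB = 31500/722 = 43.63 MPa.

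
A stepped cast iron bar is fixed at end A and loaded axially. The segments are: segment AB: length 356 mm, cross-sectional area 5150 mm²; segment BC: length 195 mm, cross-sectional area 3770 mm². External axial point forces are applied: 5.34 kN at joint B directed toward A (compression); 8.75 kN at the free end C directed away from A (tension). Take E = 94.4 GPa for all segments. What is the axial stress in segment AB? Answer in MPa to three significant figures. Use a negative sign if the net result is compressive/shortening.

0.662 MPa

Internal axial forces (sectioning from the free end, tension +): N_BC = 8.75 kN, N_AB = 3.41 kN.
σ_AB = N_AB/A_AB = 3410/5150 = 0.6621 MPa.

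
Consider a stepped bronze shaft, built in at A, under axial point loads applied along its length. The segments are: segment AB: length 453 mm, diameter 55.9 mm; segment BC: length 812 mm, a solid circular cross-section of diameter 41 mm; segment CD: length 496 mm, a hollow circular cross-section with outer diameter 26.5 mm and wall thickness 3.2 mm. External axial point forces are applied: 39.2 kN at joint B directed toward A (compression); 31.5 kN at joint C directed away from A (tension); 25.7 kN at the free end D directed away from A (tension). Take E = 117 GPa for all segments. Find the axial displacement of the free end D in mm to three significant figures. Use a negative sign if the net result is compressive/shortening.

Internal axial forces (sectioning from the free end, tension +): N_CD = 25.7 kN, N_BC = 57.2 kN, N_AB = 18 kN.
A_AB = 2454 mm².
A_BC = 1320 mm².
A_CD = 234.2 mm².
δ_AB = 18000·453/(2454·117000) = 0.0284 mm
δ_BC = 57200·812/(1320·117000) = 0.3007 mm
δ_CD = 25700·496/(234.2·117000) = 0.4651 mm
δ = Σδ_i = 0.7942 mm.

0.794 mm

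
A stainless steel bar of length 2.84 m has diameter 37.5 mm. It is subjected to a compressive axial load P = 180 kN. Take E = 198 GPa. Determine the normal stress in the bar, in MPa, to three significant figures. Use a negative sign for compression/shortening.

-163 MPa

A = 1104 mm².
σ = N/A = -180000/1104 = -163 MPa.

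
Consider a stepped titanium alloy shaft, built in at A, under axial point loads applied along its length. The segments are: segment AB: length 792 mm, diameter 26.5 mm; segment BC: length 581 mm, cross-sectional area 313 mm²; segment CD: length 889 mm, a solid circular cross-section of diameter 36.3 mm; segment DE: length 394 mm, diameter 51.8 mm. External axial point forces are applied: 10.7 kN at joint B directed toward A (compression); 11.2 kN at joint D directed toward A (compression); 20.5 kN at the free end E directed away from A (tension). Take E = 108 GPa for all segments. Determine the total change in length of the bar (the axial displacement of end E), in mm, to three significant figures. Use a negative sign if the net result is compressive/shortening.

Internal axial forces (sectioning from the free end, tension +): N_DE = 20.5 kN, N_CD = 9.3 kN, N_BC = 9.3 kN, N_AB = -1.4 kN.
A_AB = 551.5 mm².
A_CD = 1035 mm².
A_DE = 2107 mm².
δ_AB = -1400·792/(551.5·108000) = -0.01861 mm
δ_BC = 9300·581/(313·108000) = 0.1598 mm
δ_CD = 9300·889/(1035·108000) = 0.07397 mm
δ_DE = 20500·394/(2107·108000) = 0.03549 mm
δ = Σδ_i = 0.2507 mm.

0.251 mm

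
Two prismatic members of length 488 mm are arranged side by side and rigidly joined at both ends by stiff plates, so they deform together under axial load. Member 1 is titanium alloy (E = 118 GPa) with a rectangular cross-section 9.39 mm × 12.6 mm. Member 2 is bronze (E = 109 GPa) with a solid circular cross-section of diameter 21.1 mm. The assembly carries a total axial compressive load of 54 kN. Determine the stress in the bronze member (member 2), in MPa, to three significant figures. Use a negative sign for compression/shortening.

-113 MPa

A_1 = 118.3 mm².
A_2 = 349.7 mm².
Equal strain + equilibrium ⇒ each member carries load in proportion to AE: A₁E₁ = 13960000 N, A₂E₂ = 38110000 N, ΣAE = 52070000 N.
σ₂ = P·E₂/ΣAE = -54000·109000/52070000 = -113 MPa.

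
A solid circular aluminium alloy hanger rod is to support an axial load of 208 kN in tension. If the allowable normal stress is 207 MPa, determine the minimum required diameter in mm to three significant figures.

35.8 mm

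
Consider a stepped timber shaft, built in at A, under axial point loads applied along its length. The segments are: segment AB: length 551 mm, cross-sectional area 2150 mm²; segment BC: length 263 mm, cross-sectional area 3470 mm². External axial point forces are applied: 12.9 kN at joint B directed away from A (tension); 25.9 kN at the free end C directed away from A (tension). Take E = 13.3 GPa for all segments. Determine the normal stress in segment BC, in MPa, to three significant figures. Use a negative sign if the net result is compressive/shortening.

7.46 MPa

Internal axial forces (sectioning from the free end, tension +): N_BC = 25.9 kN, N_AB = 38.8 kN.
σ_BC = N_BC/A_BC = 25900/3470 = 7.464 MPa.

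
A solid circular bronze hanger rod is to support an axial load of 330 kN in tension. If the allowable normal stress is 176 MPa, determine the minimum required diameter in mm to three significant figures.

48.9 mm

Required area A ≥ P/σ_allow = 330000/176 = 1875 mm².
For a solid circular section, d ≥ √(4A/π) = 48.86 mm.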